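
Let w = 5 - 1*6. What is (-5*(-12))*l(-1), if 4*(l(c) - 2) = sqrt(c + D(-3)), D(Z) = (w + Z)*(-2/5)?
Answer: 120 + 3*sqrt(15) ≈ 131.62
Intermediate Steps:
w = -1 (w = 5 - 6 = -1)
D(Z) = 2/5 - 2*Z/5 (D(Z) = (-1 + Z)*(-2/5) = 2/5 - 2*Z/5)
l(c) = 2 + sqrt(8/5 + c)/4 (l(c) = 2 + sqrt(c + (2/5 - 2/5*(-3)))/4 = 2 + sqrt(c + (2/5 + 6/5))/4 = 2 + sqrt(c + 8/5)/4 = 2 + sqrt(8/5 + c)/4)
(-5*(-12))*l(-1) = (-5*(-12))*(2 + sqrt(40 + 25*(-1))/20) = 60*(2 + sqrt(40 - 25)/20) = 60*(2 + sqrt(15)/20) = 120 + 3*sqrt(15)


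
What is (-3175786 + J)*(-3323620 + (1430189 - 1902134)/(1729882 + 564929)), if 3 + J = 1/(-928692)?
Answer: 7498258411165551969928195/710390872404 ≈ 1.0555e+13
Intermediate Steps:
J = -2786077/928692 (J = -3 + 1/(-928692) = -3 - 1/928692 = -2786077/928692 ≈ -3.0000)
(-3175786 + J)*(-3323620 + (1430189 - 1902134)/(1729882 + 564929)) = (-3175786 - 2786077/928692)*(-3323620 + (1430189 - 1902134)/(1729882 + 564929)) = -2949329837989*(-3323620 - 471945/2294811)/928692 = -2949329837989*(-3323620 - 471945*1/2294811)/928692 = -2949329837989*(-3323620 - 157315/764937)/928692 = -2949329837989/928692*(-2542360069255/764937) = 7498258411165551969928195/710390872404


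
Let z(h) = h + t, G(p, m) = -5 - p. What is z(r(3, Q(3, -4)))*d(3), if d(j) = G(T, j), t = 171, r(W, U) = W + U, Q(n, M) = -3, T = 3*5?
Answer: -3420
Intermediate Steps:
T = 15
r(W, U) = U + W
d(j) = -20 (d(j) = -5 - 1*15 = -5 - 15 = -20)
z(h) = 171 + h (z(h) = h + 171 = 171 + h)
z(r(3, Q(3, -4)))*d(3) = (171 + (-3 + 3))*(-20) = (171 + 0)*(-20) = 171*(-20) = -3420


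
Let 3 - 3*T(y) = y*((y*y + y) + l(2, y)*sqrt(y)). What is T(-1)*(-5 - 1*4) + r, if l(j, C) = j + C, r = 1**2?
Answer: -8 - 3*I ≈ -8.0 - 3.0*I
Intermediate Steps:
r = 1
l(j, C) = C + j
T(y) = 1 - y*(y + y**2 + sqrt(y)*(2 + y))/3 (T(y) = 1 - y*((y*y + y) + (y + 2)*sqrt(y))/3 = 1 - y*((y**2 + y) + (2 + y)*sqrt(y))/3 = 1 - y*((y + y**2) + sqrt(y)*(2 + y))/3 = 1 - y*(y + y**2 + sqrt(y)*(2 + y))/3)
T(-1)*(-5 - 1*4) + r = (1 - 1/3*(-1)**2 - 1/3*(-1)**3 - (-1)**(3/2)*(2 - 1)/3)*(-5 - 1*4) + 1 = (1 - 1/3*1 - 1/3*(-1) - 1/3*(-I)*1)*(-5 - 4) + 1 = (1 - 1/3 + 1/3 + I/3)*(-9) + 1 = (1 + I/3)*(-9) + 1 = (-9 - 3*I) + 1 = -8 - 3*I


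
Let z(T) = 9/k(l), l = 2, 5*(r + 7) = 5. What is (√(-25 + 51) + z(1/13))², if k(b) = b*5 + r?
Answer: 497/16 + 9*√26/2 ≈ 54.008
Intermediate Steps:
r = -6 (r = -7 + (⅕)*5 = -7 + 1 = -6)
k(b) = -6 + 5*b (k(b) = b*5 - 6 = 5*b - 6 = -6 + 5*b)
z(T) = 9/4 (z(T) = 9/(-6 + 5*2) = 9/(-6 + 10) = 9/4)
(√(-25 + 51) + z(1/13))² = (√(-25 + 51) + 9/4)² = (√26 + 9/4)² = (9/4 + √26)²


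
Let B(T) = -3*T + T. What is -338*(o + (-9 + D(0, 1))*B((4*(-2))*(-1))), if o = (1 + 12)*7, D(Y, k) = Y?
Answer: -79430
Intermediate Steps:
o = 91 (o = 13*7 = 91)
B(T) = -2*T
-338*(o + (-9 + D(0, 1))*B((4*(-2))*(-1))) = -338*(91 + (-9 + 0)*(-2*4*(-2)*(-1))) = -338*(91 - (-18)*(-8*(-1))) = -338*(91 - (-18)*8) = -338*(91 - 9*(-16)) = -338*(91 + 144) = -338*235 = -79430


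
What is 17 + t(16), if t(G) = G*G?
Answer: 273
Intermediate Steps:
t(G) = G²
17 + t(16) = 17 + 16² = 17 + 256 = 273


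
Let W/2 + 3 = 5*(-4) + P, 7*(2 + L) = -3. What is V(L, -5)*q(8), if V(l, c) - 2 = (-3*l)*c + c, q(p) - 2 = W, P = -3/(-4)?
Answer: 11730/7 ≈ 1675.7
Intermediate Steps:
L = -17/7 (L = -2 + (1/7)*(-3) = -2 - 3/7 = -17/7 ≈ -2.4286)
P = 3/4 (P = -3*(-1/4) = 3/4 ≈ 0.75000)
W = -89/2 (W = -6 + 2*(5*(-4) + 3/4) = -6 + 2*(-20 + 3/4) = -6 + 2*(-77/4) = -6 - 77/2 = -89/2 ≈ -44.500)
q(p) = -85/2 (q(p) = 2 - 89/2 = -85/2)
V(l, c) = 2 + c - 3*c*l (V(l, c) = 2 + ((-3*l)*c + c) = 2 + (-3*c*l + c) = 2 + (c - 3*c*l) = 2 + c - 3*c*l)
V(L, -5)*q(8) = (2 - 5 - 3*(-5)*(-17/7))*(-85/2) = (2 - 5 - 255/7)*(-85/2) = -276/7*(-85/2) = 11730/7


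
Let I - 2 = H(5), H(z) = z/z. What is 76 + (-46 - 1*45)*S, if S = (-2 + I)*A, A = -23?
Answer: 2169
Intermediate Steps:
H(z) = 1
I = 3 (I = 2 + 1 = 3)
S = -23 (S = (-2 + 3)*(-23) = 1*(-23) = -23)
76 + (-46 - 1*45)*S = 76 + (-46 - 1*45)*(-23) = 76 + (-46 - 45)*(-23) = 76 - 91*(-23) = 76 + 2093 = 2169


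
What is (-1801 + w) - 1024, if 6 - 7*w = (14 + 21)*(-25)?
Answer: -18894/7 ≈ -2699.1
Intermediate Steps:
w = 881/7 (w = 6/7 - (14 + 21)*(-25)/7 = 6/7 - 5*(-25) = 6/7 - 1/7*(-875) = 6/7 + 125 = 881/7 ≈ 125.86)
(-1801 + w) - 1024 = (-1801 + 881/7) - 1024 = -11726/7 - 1024 = -18894/7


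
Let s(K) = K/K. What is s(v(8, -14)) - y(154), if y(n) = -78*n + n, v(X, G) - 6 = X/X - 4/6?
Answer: 11859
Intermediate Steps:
v(X, G) = 19/3 (v(X, G) = 6 + (X/X - 4/6) = 6 + (1 - 4*⅙) = 6 + (1 - ⅔) = 6 + ⅓ = 19/3)
s(K) = 1
y(n) = -77*n
s(v(8, -14)) - y(154) = 1 - (-77)*154 = 1 - 1*(-11858) = 1 + 11858 = 11859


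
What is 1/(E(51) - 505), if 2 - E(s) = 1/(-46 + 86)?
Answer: -40/20121 ≈ -0.0019880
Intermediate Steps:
E(s) = 79/40 (E(s) = 2 - 1/(-46 + 86) = 2 - 1/40 = 79/40)
1/(E(51) - 505) = 1/(79/40 - 505) = 1/(-20121/40) = -40/20121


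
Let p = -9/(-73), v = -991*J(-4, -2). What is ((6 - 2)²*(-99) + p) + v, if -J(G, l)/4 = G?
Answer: -1273111/73 ≈ -17440.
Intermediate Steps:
J(G, l) = -4*G
v = -15856 (v = -(-3964)*(-4) = -991*16 = -15856)
p = 9/73 (p = -9*(-1/73) = 9/73 ≈ 0.12329)
((6 - 2)²*(-99) + p) + v = ((6 - 2)²*(-99) + 9/73) - 15856 = (4²*(-99) + 9/73) - 15856 = (16*(-99) + 9/73) - 15856 = (-1584 + 9/73) - 15856 = -115623/73 - 15856 = -1273111/73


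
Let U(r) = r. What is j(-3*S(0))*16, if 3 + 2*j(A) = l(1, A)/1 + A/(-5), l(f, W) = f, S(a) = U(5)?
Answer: 8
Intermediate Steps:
S(a) = 5
j(A) = -1 - A/10 (j(A) = -3/2 + (1/1 + A/(-5))/2 = -3/2 + (1*1 + A*(-1/5))/2 = -3/2 + (1 - A/5)/2 = -3/2 + (1/2 - A/10) = -1 - A/10)
j(-3*S(0))*16 = (-1 - (-3)*5/10)*16 = (-1 - 1/10*(-15))*16 = (-1 + 3/2)*16 = (1/2)*16 = 8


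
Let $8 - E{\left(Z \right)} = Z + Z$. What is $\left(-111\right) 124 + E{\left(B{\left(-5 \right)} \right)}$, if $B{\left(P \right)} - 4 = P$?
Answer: $-13754$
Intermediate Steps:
$B{\left(P \right)} = 4 + P$
$E{\left(Z \right)} = 8 - 2 Z$ ($E{\left(Z \right)} = 8 - \left(Z + Z\right) = 8 - 2 Z$)
$\left(-111\right) 124 + E{\left(B{\left(-5 \right)} \right)} = \left(-111\right) 124 + \left(8 - 2 \left(4 - 5\right)\right) = -13764 + \left(8 - -2\right) = -13764 + \left(8 + 2\right) = -13764 + 10 = -13754$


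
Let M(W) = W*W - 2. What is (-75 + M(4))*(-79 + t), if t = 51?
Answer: 1708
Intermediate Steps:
M(W) = -2 + W**2 (M(W) = W**2 - 2 = -2 + W**2)
(-75 + M(4))*(-79 + t) = (-75 + (-2 + 4**2))*(-79 + 51) = (-75 + (-2 + 16))*(-28) = (-75 + 14)*(-28) = -61*(-28) = 1708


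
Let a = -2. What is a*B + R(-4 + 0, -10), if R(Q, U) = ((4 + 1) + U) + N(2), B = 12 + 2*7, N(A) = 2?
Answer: -55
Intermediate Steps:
B = 26 (B = 12 + 14 = 26)
R(Q, U) = 7 + U (R(Q, U) = ((4 + 1) + U) + 2 = (5 + U) + 2 = 7 + U)
a*B + R(-4 + 0, -10) = -2*26 + (7 - 10) = -52 - 3 = -55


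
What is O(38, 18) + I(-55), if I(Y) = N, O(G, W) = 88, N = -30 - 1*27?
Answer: 31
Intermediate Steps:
N = -57 (N = -30 - 27 = -57)
I(Y) = -57
O(38, 18) + I(-55) = 88 - 57 = 31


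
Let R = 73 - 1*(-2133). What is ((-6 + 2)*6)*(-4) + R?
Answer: 2302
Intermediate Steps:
R = 2206 (R = 73 + 2133 = 2206)
((-6 + 2)*6)*(-4) + R = ((-6 + 2)*6)*(-4) + 2206 = -4*6*(-4) + 2206 = -24*(-4) + 2206 = 96 + 2206 = 2302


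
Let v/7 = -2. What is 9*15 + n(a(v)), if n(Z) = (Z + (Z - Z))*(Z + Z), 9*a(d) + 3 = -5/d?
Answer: 1072999/7938 ≈ 135.17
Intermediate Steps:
v = -14 (v = 7*(-2) = -14)
a(d) = -⅓ - 5/(9*d) (a(d) = -⅓ + (-5/d)/9 = -⅓ - 5/(9*d))
n(Z) = 2*Z² (n(Z) = (Z + 0)*(2*Z) = Z*(2*Z) = 2*Z²)
9*15 + n(a(v)) = 9*15 + 2*((⅑)*(-5 - 3*(-14))/(-14))² = 135 + 2*((⅑)*(-1/14)*(-5 + 42))² = 135 + 2*((⅑)*(-1/14)*37)² = 135 + 2*(-37/126)² = 135 + 2*(1369/15876) = 135 + 1369/7938 = 1072999/7938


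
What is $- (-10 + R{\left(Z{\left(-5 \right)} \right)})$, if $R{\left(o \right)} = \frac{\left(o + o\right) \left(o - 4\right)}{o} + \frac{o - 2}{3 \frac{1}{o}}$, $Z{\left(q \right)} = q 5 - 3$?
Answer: $-206$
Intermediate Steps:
$Z{\left(q \right)} = -3 + 5 q$ ($Z{\left(q \right)} = 5 q - 3 = -3 + 5 q$)
$R{\left(o \right)} = -8 + 2 o + \frac{o \left(-2 + o\right)}{3}$ ($R{\left(o \right)} = \frac{2 o \left(-4 + o\right)}{o} + \left(-2 + o\right) \frac{o}{3} = \frac{2 o \left(-4 + o\right)}{o} + \frac{o \left(-2 + o\right)}{3} = \left(-8 + 2 o\right) + \frac{o \left(-2 + o\right)}{3} = -8 + 2 o + \frac{o \left(-2 + o\right)}{3}$)
$- (-10 + R{\left(Z{\left(-5 \right)} \right)}) = - (-10 + \left(-8 + \frac{\left(-3 + 5 \left(-5\right)\right)^{2}}{3} + \frac{4 \left(-3 + 5 \left(-5\right)\right)}{3}\right)) = - (-10 + \left(-8 + \frac{\left(-3 - 25\right)^{2}}{3} + \frac{4 \left(-3 - 25\right)}{3}\right)) = - (-10 + \left(-8 + \frac{\left(-28\right)^{2}}{3} + \frac{4}{3} \left(-28\right)\right)) = - (-10 - -216) = - (-10 + 216) = \left(-1\right) 206 = -206$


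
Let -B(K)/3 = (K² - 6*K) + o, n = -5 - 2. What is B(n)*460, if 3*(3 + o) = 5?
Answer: -123740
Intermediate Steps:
o = -4/3 (o = -3 + (⅓)*5 = -3 + 5/3 = -4/3 ≈ -1.3333)
n = -7
B(K) = 4 - 3*K² + 18*K (B(K) = -3*((K² - 6*K) - 4/3) = -3*(-4/3 + K² - 6*K) = 4 - 3*K² + 18*K)
B(n)*460 = (4 - 3*(-7)² + 18*(-7))*460 = (4 - 3*49 - 126)*460 = (4 - 147 - 126)*460 = -269*460 = -123740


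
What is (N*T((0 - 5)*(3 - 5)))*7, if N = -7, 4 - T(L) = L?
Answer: 294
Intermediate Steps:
T(L) = 4 - L
(N*T((0 - 5)*(3 - 5)))*7 = -7*(4 - (0 - 5)*(3 - 5))*7 = -7*(4 - (-5)*(-2))*7 = -7*(4 - 1*10)*7 = -7*(4 - 10)*7 = -7*(-6)*7 = 42*7 = 294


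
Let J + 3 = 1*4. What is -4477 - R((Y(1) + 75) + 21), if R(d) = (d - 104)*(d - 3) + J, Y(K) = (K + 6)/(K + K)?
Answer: -16175/4 ≈ -4043.8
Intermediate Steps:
J = 1 (J = -3 + 1*4 = -3 + 4 = 1)
Y(K) = (6 + K)/(2*K) (Y(K) = (6 + K)/((2*K)) = (6 + K)*(1/(2*K)) = (6 + K)/(2*K))
R(d) = 1 + (-104 + d)*(-3 + d) (R(d) = (d - 104)*(d - 3) + 1 = (-104 + d)*(-3 + d) + 1 = 1 + (-104 + d)*(-3 + d))
-4477 - R((Y(1) + 75) + 21) = -4477 - (313 + (((½)*(6 + 1)/1 + 75) + 21)² - 107*(((½)*(6 + 1)/1 + 75) + 21)) = -4477 - (313 + (((½)*1*7 + 75) + 21)² - 107*(((½)*1*7 + 75) + 21)) = -4477 - (313 + ((7/2 + 75) + 21)² - 107*((7/2 + 75) + 21)) = -4477 - (313 + (157/2 + 21)² - 107*(157/2 + 21)) = -4477 - (313 + (199/2)² - 107*199/2) = -4477 - (313 + 39601/4 - 21293/2) = -4477 - 1*(-1733/4) = -4477 + 1733/4 = -16175/4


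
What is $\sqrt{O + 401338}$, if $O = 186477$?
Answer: $\sqrt{587815} \approx 766.69$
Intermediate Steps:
$\sqrt{O + 401338} = \sqrt{186477 + 401338} = \sqrt{587815}$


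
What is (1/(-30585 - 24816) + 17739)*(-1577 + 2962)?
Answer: 1361120298130/55401 ≈ 2.4569e+7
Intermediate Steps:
(1/(-30585 - 24816) + 17739)*(-1577 + 2962) = (1/(-55401) + 17739)*1385 = (-1/55401 + 17739)*1385 = (982758338/55401)*1385 = 1361120298130/55401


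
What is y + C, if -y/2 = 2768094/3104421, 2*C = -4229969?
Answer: -4377205221775/2069614 ≈ -2.1150e+6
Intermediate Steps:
C = -4229969/2 (C = (1/2)*(-4229969) = -4229969/2 ≈ -2.1150e+6)
y = -1845396/1034807 (y = -5536188/3104421 = -2*922698/1034807 = -1845396/1034807 ≈ -1.7833)
y + C = -1845396/1034807 - 4229969/2 = -4377205221775/2069614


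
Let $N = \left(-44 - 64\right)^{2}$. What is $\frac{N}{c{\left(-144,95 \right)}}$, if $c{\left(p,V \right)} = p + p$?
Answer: $- \frac{81}{2} \approx -40.5$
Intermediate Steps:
$c{\left(p,V \right)} = 2 p$
$N = 11664$ ($N = \left(-108\right)^{2} = 11664$)
$\frac{N}{c{\left(-144,95 \right)}} = \frac{11664}{2 \left(-144\right)} = \frac{11664}{-288} = 11664 \left(- \frac{1}{288}\right) = - \frac{81}{2}$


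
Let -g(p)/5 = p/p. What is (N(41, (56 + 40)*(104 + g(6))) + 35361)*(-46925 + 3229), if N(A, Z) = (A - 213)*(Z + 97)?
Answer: 70613216656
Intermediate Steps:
g(p) = -5 (g(p) = -5*p/p = -5*1 = -5)
N(A, Z) = (-213 + A)*(97 + Z)
(N(41, (56 + 40)*(104 + g(6))) + 35361)*(-46925 + 3229) = ((-20661 - 213*(56 + 40)*(104 - 5) + 97*41 + 41*((56 + 40)*(104 - 5))) + 35361)*(-46925 + 3229) = ((-20661 - 20448*99 + 3977 + 41*(96*99)) + 35361)*(-43696) = ((-20661 - 213*9504 + 3977 + 41*9504) + 35361)*(-43696) = ((-20661 - 2024352 + 3977 + 389664) + 35361)*(-43696) = (-1651372 + 35361)*(-43696) = -1616011*(-43696) = 70613216656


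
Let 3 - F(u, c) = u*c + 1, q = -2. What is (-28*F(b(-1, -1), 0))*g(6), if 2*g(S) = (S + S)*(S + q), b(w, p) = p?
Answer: -1344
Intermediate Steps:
g(S) = S*(-2 + S) (g(S) = ((S + S)*(S - 2))/2 = ((2*S)*(-2 + S))/2 = (2*S*(-2 + S))/2 = S*(-2 + S))
F(u, c) = 2 - c*u (F(u, c) = 3 - (u*c + 1) = 3 - (c*u + 1) = 3 - (1 + c*u) = 3 + (-1 - c*u) = 2 - c*u)
(-28*F(b(-1, -1), 0))*g(6) = (-28*(2 - 1*0*(-1)))*(6*(-2 + 6)) = (-28*(2 + 0))*(6*4) = -28*2*24 = -56*24 = -1344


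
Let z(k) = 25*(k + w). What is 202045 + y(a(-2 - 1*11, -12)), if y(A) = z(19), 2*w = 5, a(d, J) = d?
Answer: 405165/2 ≈ 2.0258e+5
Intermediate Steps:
w = 5/2 (w = (1/2)*5 = 5/2 ≈ 2.5000)
z(k) = 125/2 + 25*k (z(k) = 25*(k + 5/2) = 25*(5/2 + k) = 125/2 + 25*k)
y(A) = 1075/2 (y(A) = 125/2 + 25*19 = 125/2 + 475 = 1075/2)
202045 + y(a(-2 - 1*11, -12)) = 202045 + 1075/2 = 405165/2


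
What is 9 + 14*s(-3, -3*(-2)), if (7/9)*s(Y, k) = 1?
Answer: 27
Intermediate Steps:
s(Y, k) = 9/7 (s(Y, k) = (9/7)*1 = 9/7)
9 + 14*s(-3, -3*(-2)) = 9 + 14*(9/7) = 9 + 18 = 27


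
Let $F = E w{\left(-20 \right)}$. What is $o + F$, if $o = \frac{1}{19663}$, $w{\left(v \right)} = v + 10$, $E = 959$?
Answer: $- \frac{188568169}{19663} \approx -9590.0$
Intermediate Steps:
$w{\left(v \right)} = 10 + v$
$o = \frac{1}{19663} \approx 5.0857 \cdot 10^{-5}$
$F = -9590$ ($F = 959 \left(10 - 20\right) = 959 \left(-10\right) = -9590$)
$o + F = \frac{1}{19663} - 9590 = - \frac{188568169}{19663}$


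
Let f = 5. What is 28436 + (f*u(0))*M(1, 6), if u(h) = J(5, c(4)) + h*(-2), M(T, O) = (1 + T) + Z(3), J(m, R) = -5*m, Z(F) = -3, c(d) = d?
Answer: 28561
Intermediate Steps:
M(T, O) = -2 + T (M(T, O) = (1 + T) - 3 = -2 + T)
u(h) = -25 - 2*h (u(h) = -5*5 + h*(-2) = -25 - 2*h)
28436 + (f*u(0))*M(1, 6) = 28436 + (5*(-25 - 2*0))*(-2 + 1) = 28436 + (5*(-25 + 0))*(-1) = 28436 + (5*(-25))*(-1) = 28436 - 125*(-1) = 28436 + 125 = 28561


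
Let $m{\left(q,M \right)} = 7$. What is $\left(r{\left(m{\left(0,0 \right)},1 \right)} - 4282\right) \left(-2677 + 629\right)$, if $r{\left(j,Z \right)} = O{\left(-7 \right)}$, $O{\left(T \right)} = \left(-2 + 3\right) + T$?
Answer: $8781824$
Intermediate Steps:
$O{\left(T \right)} = 1 + T$
$r{\left(j,Z \right)} = -6$ ($r{\left(j,Z \right)} = 1 - 7 = -6$)
$\left(r{\left(m{\left(0,0 \right)},1 \right)} - 4282\right) \left(-2677 + 629\right) = \left(-6 - 4282\right) \left(-2677 + 629\right) = \left(-4288\right) \left(-2048\right) = 8781824$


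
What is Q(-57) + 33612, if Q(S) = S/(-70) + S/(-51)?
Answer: 40000579/1190 ≈ 33614.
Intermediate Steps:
Q(S) = -121*S/3570 (Q(S) = S*(-1/70) + S*(-1/51) = -S/70 - S/51 = -121*S/3570)
Q(-57) + 33612 = -121/3570*(-57) + 33612 = 2299/1190 + 33612 = 40000579/1190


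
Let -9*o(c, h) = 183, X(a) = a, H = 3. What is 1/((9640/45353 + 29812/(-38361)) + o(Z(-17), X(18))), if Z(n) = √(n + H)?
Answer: -91567707/1913574793 ≈ -0.047852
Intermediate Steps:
Z(n) = √(3 + n) (Z(n) = √(n + 3) = √(3 + n))
o(c, h) = -61/3 (o(c, h) = -⅑*183 = -61/3)
1/((9640/45353 + 29812/(-38361)) + o(Z(-17), X(18))) = 1/((9640/45353 + 29812/(-38361)) - 61/3) = 1/((9640*(1/45353) + 29812*(-1/38361)) - 61/3) = 1/((9640/45353 - 29812/38361) - 61/3) = 1/(-51698084/91567707 - 61/3) = 1/(-1913574793/91567707) = -91567707/1913574793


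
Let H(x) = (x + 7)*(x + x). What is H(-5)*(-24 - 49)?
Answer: 1460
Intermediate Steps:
H(x) = 2*x*(7 + x) (H(x) = (7 + x)*(2*x) = 2*x*(7 + x))
H(-5)*(-24 - 49) = (2*(-5)*(7 - 5))*(-24 - 49) = (2*(-5)*2)*(-73) = -20*(-73) = 1460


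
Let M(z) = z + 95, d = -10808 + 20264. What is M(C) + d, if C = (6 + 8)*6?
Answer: 9635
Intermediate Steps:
C = 84 (C = 14*6 = 84)
d = 9456
M(z) = 95 + z
M(C) + d = (95 + 84) + 9456 = 179 + 9456 = 9635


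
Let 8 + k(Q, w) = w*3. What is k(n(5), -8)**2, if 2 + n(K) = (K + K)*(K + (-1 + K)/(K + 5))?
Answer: 1024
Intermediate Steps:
n(K) = -2 + 2*K*(K + (-1 + K)/(5 + K)) (n(K) = -2 + (K + K)*(K + (-1 + K)/(K + 5)) = -2 + (2*K)*(K + (-1 + K)/(5 + K)) = -2 + 2*K*(K + (-1 + K)/(5 + K)))
k(Q, w) = -8 + 3*w (k(Q, w) = -8 + w*3 = -8 + 3*w)
k(n(5), -8)**2 = (-8 + 3*(-8))**2 = (-8 - 24)**2 = (-32)**2 = 1024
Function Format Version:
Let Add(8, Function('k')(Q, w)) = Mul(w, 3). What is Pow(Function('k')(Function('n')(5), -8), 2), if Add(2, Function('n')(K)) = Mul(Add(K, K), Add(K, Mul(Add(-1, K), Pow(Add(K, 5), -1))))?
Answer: 1024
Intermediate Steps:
Function('n')(K) = Add(-2, Mul(2, K, Add(K, Mul(Pow(Add(5, K), -1), Add(-1, K))))) (Function('n')(K) = Add(-2, Mul(Add(K, K), Add(K, Mul(Add(-1, K), Pow(Add(K, 5), -1))))) = Add(-2, Mul(Mul(2, K), Add(K, Mul(Add(-1, K), Pow(Add(5, K), -1))))) = Add(-2, Mul(Mul(2, K), Add(K, Mul(Pow(Add(5, K), -1), Add(-1, K))))) = Add(-2, Mul(2, K, Add(K, Mul(Pow(Add(5, K), -1), Add(-1, K))))))
Function('k')(Q, w) = Add(-8, Mul(3, w)) (Function('k')(Q, w) = Add(-8, Mul(w, 3)) = Add(-8, Mul(3, w)))
Pow(Function('k')(Function('n')(5), -8), 2) = Pow(Add(-8, Mul(3, -8)), 2) = Pow(Add(-8, -24), 2) = Pow(-32, 2) = 1024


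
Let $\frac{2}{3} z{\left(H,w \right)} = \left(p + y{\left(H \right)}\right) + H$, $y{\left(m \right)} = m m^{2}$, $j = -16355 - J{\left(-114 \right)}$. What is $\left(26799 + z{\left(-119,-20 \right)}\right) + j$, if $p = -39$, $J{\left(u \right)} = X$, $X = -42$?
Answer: $- \frac{5034979}{2} \approx -2.5175 \cdot 10^{6}$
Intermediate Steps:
$J{\left(u \right)} = -42$
$j = -16313$ ($j = -16355 - -42 = -16355 + 42 = -16313$)
$y{\left(m \right)} = m^{3}$
$z{\left(H,w \right)} = - \frac{117}{2} + \frac{3 H}{2} + \frac{3 H^{3}}{2}$ ($z{\left(H,w \right)} = \frac{3 \left(\left(-39 + H^{3}\right) + H\right)}{2} = \frac{3 \left(-39 + H + H^{3}\right)}{2} = - \frac{117}{2} + \frac{3 H}{2} + \frac{3 H^{3}}{2}$)
$\left(26799 + z{\left(-119,-20 \right)}\right) + j = \left(26799 + \left(- \frac{117}{2} + \frac{3}{2} \left(-119\right) + \frac{3 \left(-119\right)^{3}}{2}\right)\right) - 16313 = \left(26799 - \frac{5055951}{2}\right) - 16313 = - \frac{5002353}{2} - 16313 = - \frac{5034979}{2}$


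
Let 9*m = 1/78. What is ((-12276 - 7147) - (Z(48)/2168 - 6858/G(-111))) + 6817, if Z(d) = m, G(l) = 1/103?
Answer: 1055870494847/1521936 ≈ 6.9377e+5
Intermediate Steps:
m = 1/702 (m = (⅑)/78 = (⅑)*(1/78) = 1/702 ≈ 0.0014245)
G(l) = 1/103
Z(d) = 1/702
((-12276 - 7147) - (Z(48)/2168 - 6858/G(-111))) + 6817 = ((-12276 - 7147) - ((1/702)/2168 - 6858/1/103)) + 6817 = (-19423 - ((1/702)*(1/2168) - 6858*103)) + 6817 = (-19423 - (1/1521936 - 706374)) + 6817 = (-19423 - 1*(-1075056020063/1521936)) + 6817 = (-19423 + 1075056020063/1521936) + 6817 = 1045495457135/1521936 + 6817 = 1055870494847/1521936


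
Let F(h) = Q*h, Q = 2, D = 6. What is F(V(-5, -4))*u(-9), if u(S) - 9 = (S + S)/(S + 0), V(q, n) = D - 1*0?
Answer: 132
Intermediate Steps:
V(q, n) = 6 (V(q, n) = 6 - 1*0 = 6 + 0 = 6)
u(S) = 11 (u(S) = 9 + (S + S)/(S + 0) = 9 + (2*S)/S = 9 + 2 = 11)
F(h) = 2*h
F(V(-5, -4))*u(-9) = (2*6)*11 = 12*11 = 132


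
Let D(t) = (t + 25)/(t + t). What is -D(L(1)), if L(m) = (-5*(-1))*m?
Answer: -3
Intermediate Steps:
L(m) = 5*m
D(t) = (25 + t)/(2*t) (D(t) = (25 + t)/((2*t)) = (25 + t)*(1/(2*t)) = (25 + t)/(2*t))
-D(L(1)) = -(25 + 5*1)/(2*(5*1)) = -(25 + 5)/(2*5) = -30/(2*5) = -1*3 = -3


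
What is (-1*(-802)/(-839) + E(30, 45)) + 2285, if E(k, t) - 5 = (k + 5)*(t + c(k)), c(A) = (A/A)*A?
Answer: 4122883/839 ≈ 4914.0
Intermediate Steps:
c(A) = A (c(A) = 1*A = A)
E(k, t) = 5 + (5 + k)*(k + t) (E(k, t) = 5 + (k + 5)*(t + k) = 5 + (5 + k)*(k + t))
(-1*(-802)/(-839) + E(30, 45)) + 2285 = (-1*(-802)/(-839) + (5 + 30² + 5*30 + 5*45 + 30*45)) + 2285 = (802*(-1/839) + (5 + 900 + 150 + 225 + 1350)) + 2285 = (-802/839 + 2630) + 2285 = 2205768/839 + 2285 = 4122883/839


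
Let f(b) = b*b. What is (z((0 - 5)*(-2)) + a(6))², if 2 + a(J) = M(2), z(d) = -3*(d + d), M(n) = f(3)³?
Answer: 444889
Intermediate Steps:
f(b) = b²
M(n) = 729 (M(n) = (3²)³ = 9³ = 729)
z(d) = -6*d
a(J) = 727 (a(J) = -2 + 729 = 727)
(z((0 - 5)*(-2)) + a(6))² = (-6*(0 - 5)*(-2) + 727)² = (-(-30)*(-2) + 727)² = (-6*10 + 727)² = (-60 + 727)² = 667² = 444889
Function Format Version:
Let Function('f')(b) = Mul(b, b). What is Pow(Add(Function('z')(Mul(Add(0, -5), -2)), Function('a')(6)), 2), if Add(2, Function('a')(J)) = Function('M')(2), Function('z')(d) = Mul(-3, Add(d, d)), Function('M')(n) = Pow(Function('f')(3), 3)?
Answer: 444889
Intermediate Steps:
Function('f')(b) = Pow(b, 2)
Function('M')(n) = 729 (Function('M')(n) = Pow(Pow(3, 2), 3) = Pow(9, 3) = 729)
Function('z')(d) = Mul(-6, d) (Function('z')(d) = Mul(-3, Mul(2, d)) = Mul(-6, d))
Function('a')(J) = 727 (Function('a')(J) = Add(-2, 729) = 727)
Pow(Add(Function('z')(Mul(Add(0, -5), -2)), Function('a')(6)), 2) = Pow(Add(Mul(-6, Mul(Add(0, -5), -2)), 727), 2) = Pow(Add(Mul(-6, Mul(-5, -2)), 727), 2) = Pow(Add(Mul(-6, 10), 727), 2) = Pow(Add(-60, 727), 2) = Pow(667, 2) = 444889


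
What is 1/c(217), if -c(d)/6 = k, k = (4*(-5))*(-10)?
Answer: -1/1200 ≈ -0.00083333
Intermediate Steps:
k = 200 (k = -20*(-10) = 200)
c(d) = -1200 (c(d) = -6*200 = -1200)
1/c(217) = 1/(-1200) = -1/1200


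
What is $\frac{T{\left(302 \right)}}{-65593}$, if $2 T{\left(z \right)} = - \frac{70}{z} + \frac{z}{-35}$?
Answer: $\frac{4257}{63028910} \approx 6.754 \cdot 10^{-5}$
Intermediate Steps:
$T{\left(z \right)} = - \frac{35}{z} - \frac{z}{70}$ ($T{\left(z \right)} = \frac{- \frac{70}{z} + \frac{z}{-35}}{2} = \frac{- \frac{70}{z} + z \left(- \frac{1}{35}\right)}{2} = \frac{- \frac{70}{z} - \frac{z}{35}}{2} = - \frac{35}{z} - \frac{z}{70}$)
$\frac{T{\left(302 \right)}}{-65593} = \frac{- \frac{35}{302} - \frac{151}{35}}{-65593} = \left(\left(-35\right) \frac{1}{302} - \frac{151}{35}\right) \left(- \frac{1}{65593}\right) = \left(- \frac{35}{302} - \frac{151}{35}\right) \left(- \frac{1}{65593}\right) = \left(- \frac{46827}{10570}\right) \left(- \frac{1}{65593}\right) = \frac{4257}{63028910}$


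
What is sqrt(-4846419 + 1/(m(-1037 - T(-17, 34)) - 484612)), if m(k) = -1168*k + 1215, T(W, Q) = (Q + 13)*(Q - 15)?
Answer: 8*I*sqrt(237465817339206642)/1770843 ≈ 2201.5*I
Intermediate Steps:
T(W, Q) = (-15 + Q)*(13 + Q) (T(W, Q) = (13 + Q)*(-15 + Q) = (-15 + Q)*(13 + Q))
m(k) = 1215 - 1168*k
sqrt(-4846419 + 1/(m(-1037 - T(-17, 34)) - 484612)) = sqrt(-4846419 + 1/((1215 - 1168*(-1037 - (-195 + 34**2 - 2*34))) - 484612)) = sqrt(-4846419 + 1/((1215 - 1168*(-1037 - (-195 + 1156 - 68))) - 484612)) = sqrt(-4846419 + 1/((1215 - 1168*(-1037 - 1*893)) - 484612)) = sqrt(-4846419 + 1/((1215 - 1168*(-1037 - 893)) - 484612)) = sqrt(-4846419 + 1/((1215 - 1168*(-1930)) - 484612)) = sqrt(-4846419 + 1/((1215 + 2254240) - 484612)) = sqrt(-4846419 + 1/(2255455 - 484612)) = sqrt(-4846419 + 1/1770843) = sqrt(-8582247161216/1770843) = 8*I*sqrt(237465817339206642)/1770843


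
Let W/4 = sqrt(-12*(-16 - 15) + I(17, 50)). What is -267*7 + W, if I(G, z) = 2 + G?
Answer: -1869 + 4*sqrt(391) ≈ -1789.9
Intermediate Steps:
W = 4*sqrt(391) (W = 4*sqrt(-12*(-16 - 15) + (2 + 17)) = 4*sqrt(-12*(-31) + 19) = 4*sqrt(372 + 19) = 4*sqrt(391) ≈ 79.095)
-267*7 + W = -267*7 + 4*sqrt(391) = -1869 + 4*sqrt(391)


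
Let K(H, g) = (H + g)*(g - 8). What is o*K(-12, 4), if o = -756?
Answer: -24192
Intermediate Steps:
K(H, g) = (-8 + g)*(H + g) (K(H, g) = (H + g)*(-8 + g) = (-8 + g)*(H + g))
o*K(-12, 4) = -756*(4² - 8*(-12) - 8*4 - 12*4) = -756*(16 + 96 - 32 - 48) = -756*32 = -24192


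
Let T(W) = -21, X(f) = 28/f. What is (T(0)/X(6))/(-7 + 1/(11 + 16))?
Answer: 243/376 ≈ 0.64628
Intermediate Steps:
(T(0)/X(6))/(-7 + 1/(11 + 16)) = (-21/(28/6))/(-7 + 1/(11 + 16)) = (-21/(28*(⅙)))/(-7 + 1/27) = (-21/14/3)/(-7 + 1/27) = (-21*3/14)/(-188/27) = -9/2*(-27/188) = 243/376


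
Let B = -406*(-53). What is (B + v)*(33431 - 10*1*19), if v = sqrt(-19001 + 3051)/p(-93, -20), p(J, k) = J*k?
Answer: 715279838 + 33241*I*sqrt(638)/372 ≈ 7.1528e+8 + 2257.1*I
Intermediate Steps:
B = 21518
v = I*sqrt(638)/372 (v = sqrt(-19001 + 3051)/((-93*(-20))) = sqrt(-15950)/1860 = (5*I*sqrt(638))*(1/1860) = I*sqrt(638)/372 ≈ 0.0679*I)
(B + v)*(33431 - 10*1*19) = (21518 + I*sqrt(638)/372)*(33431 - 10*1*19) = (21518 + I*sqrt(638)/372)*(33431 - 10*19) = (21518 + I*sqrt(638)/372)*(33431 - 190) = (21518 + I*sqrt(638)/372)*33241 = 715279838 + 33241*I*sqrt(638)/372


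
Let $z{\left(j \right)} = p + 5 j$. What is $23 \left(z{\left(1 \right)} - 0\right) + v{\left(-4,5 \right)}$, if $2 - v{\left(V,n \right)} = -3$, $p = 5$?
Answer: $235$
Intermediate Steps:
$v{\left(V,n \right)} = 5$ ($v{\left(V,n \right)} = 2 - -3 = 2 + 3 = 5$)
$z{\left(j \right)} = 5 + 5 j$
$23 \left(z{\left(1 \right)} - 0\right) + v{\left(-4,5 \right)} = 23 \left(\left(5 + 5 \cdot 1\right) - 0\right) + 5 = 23 \left(\left(5 + 5\right) + 0\right) + 5 = 23 \left(10 + 0\right) + 5 = 23 \cdot 10 + 5 = 230 + 5 = 235$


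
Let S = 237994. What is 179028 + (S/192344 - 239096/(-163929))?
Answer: 2822486914085789/15765379788 ≈ 1.7903e+5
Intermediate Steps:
179028 + (S/192344 - 239096/(-163929)) = 179028 + (237994/192344 - 239096/(-163929)) = 179028 + (237994*(1/192344) - 239096*(-1/163929)) = 179028 + (118997/96172 + 239096/163929) = 179028 + 42501399725/15765379788 = 2822486914085789/15765379788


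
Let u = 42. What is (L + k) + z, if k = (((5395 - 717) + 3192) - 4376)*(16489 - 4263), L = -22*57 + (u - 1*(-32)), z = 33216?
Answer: 42749680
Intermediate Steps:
L = -1180 (L = -22*57 + (42 - 1*(-32)) = -1254 + (42 + 32) = -1254 + 74 = -1180)
k = 42717644 (k = ((4678 + 3192) - 4376)*12226 = (7870 - 4376)*12226 = 3494*12226 = 42717644)
(L + k) + z = (-1180 + 42717644) + 33216 = 42716464 + 33216 = 42749680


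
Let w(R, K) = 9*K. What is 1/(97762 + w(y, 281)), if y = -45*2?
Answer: 1/100291 ≈ 9.9710e-6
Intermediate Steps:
y = -90
1/(97762 + w(y, 281)) = 1/(97762 + 9*281) = 1/(97762 + 2529) = 1/100291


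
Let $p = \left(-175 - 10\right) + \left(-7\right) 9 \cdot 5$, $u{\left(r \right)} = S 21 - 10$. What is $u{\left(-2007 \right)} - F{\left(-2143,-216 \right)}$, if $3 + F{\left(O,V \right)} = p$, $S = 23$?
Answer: $976$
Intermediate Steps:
$u{\left(r \right)} = 473$ ($u{\left(r \right)} = 23 \cdot 21 - 10 = 483 - 10 = 473$)
$p = -500$ ($p = -185 - 315 = -500$)
$F{\left(O,V \right)} = -503$ ($F{\left(O,V \right)} = -3 - 500 = -503$)
$u{\left(-2007 \right)} - F{\left(-2143,-216 \right)} = 473 - -503 = 473 + 503 = 976$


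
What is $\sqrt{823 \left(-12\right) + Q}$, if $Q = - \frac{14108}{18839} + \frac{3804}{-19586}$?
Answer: $\frac{i \sqrt{336178358886194965798}}{184490327} \approx 99.383 i$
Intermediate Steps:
$Q = - \frac{173991422}{184490327}$ ($Q = \left(-14108\right) \frac{1}{18839} + 3804 \left(- \frac{1}{19586}\right) = - \frac{14108}{18839} - \frac{1902}{9793} = - \frac{173991422}{184490327} \approx -0.94309$)
$\sqrt{823 \left(-12\right) + Q} = \sqrt{823 \left(-12\right) - \frac{173991422}{184490327}} = \sqrt{-9876 - \frac{173991422}{184490327}} = \sqrt{- \frac{1822200460874}{184490327}} = \frac{i \sqrt{336178358886194965798}}{184490327}$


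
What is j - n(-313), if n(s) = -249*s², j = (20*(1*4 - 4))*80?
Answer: 24394281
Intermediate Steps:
j = 0 (j = (20*(4 - 4))*80 = (20*0)*80 = 0*80 = 0)
j - n(-313) = 0 - (-249)*(-313)² = 0 - (-249)*97969 = 0 - 1*(-24394281) = 0 + 24394281 = 24394281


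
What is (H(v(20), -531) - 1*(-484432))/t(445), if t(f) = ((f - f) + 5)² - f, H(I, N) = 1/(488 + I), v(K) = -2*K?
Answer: -217025537/188160 ≈ -1153.4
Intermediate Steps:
t(f) = 25 - f (t(f) = (0 + 5)² - f = 5² - f = 25 - f)
(H(v(20), -531) - 1*(-484432))/t(445) = (1/(488 - 2*20) - 1*(-484432))/(25 - 1*445) = (1/(488 - 40) + 484432)/(25 - 445) = (1/448 + 484432)/(-420) = (1/448 + 484432)*(-1/420) = (217025537/448)*(-1/420) = -217025537/188160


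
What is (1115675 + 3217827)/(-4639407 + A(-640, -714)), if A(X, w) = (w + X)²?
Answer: -4333502/2806091 ≈ -1.5443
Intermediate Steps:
A(X, w) = (X + w)²
(1115675 + 3217827)/(-4639407 + A(-640, -714)) = (1115675 + 3217827)/(-4639407 + (-640 - 714)²) = 4333502/(-4639407 + (-1354)²) = 4333502/(-4639407 + 1833316) = 4333502/(-2806091) = 4333502*(-1/2806091) = -4333502/2806091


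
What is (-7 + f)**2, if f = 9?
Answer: 4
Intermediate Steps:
(-7 + f)**2 = (-7 + 9)**2 = 2**2 = 4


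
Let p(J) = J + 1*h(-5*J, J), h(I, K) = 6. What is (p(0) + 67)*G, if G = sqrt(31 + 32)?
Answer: 219*sqrt(7) ≈ 579.42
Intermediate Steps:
p(J) = 6 + J (p(J) = J + 1*6 = J + 6 = 6 + J)
G = 3*sqrt(7) (G = sqrt(63) = 3*sqrt(7) ≈ 7.9373)
(p(0) + 67)*G = ((6 + 0) + 67)*(3*sqrt(7)) = (6 + 67)*(3*sqrt(7)) = 73*(3*sqrt(7)) = 219*sqrt(7)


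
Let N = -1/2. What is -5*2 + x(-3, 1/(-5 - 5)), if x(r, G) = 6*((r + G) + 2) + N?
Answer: -171/10 ≈ -17.100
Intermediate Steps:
N = -½ (N = -1*½ = -½ ≈ -0.50000)
x(r, G) = 23/2 + 6*G + 6*r (x(r, G) = 6*((r + G) + 2) - ½ = 6*((G + r) + 2) - ½ = 6*(2 + G + r) - ½ = (12 + 6*G + 6*r) - ½ = 23/2 + 6*G + 6*r)
-5*2 + x(-3, 1/(-5 - 5)) = -5*2 + (23/2 + 6/(-5 - 5) + 6*(-3)) = -10 + (23/2 + 6/(-10) - 18) = -10 + (23/2 + 6*(-⅒) - 18) = -10 + (23/2 - ⅗ - 18) = -10 - 71/10 = -171/10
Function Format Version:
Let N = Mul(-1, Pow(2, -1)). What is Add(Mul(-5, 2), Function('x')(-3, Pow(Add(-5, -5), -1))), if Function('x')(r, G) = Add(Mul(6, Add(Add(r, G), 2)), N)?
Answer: Rational(-171, 10) ≈ -17.100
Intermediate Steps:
N = Rational(-1, 2) (N = Mul(-1, Rational(1, 2)) = Rational(-1, 2) ≈ -0.50000)
Function('x')(r, G) = Add(Rational(23, 2), Mul(6, G), Mul(6, r)) (Function('x')(r, G) = Add(Mul(6, Add(Add(r, G), 2)), Rational(-1, 2)) = Add(Mul(6, Add(Add(G, r), 2)), Rational(-1, 2)) = Add(Mul(6, Add(2, G, r)), Rational(-1, 2)) = Add(Add(12, Mul(6, G), Mul(6, r)), Rational(-1, 2)) = Add(Rational(23, 2), Mul(6, G), Mul(6, r)))
Add(Mul(-5, 2), Function('x')(-3, Pow(Add(-5, -5), -1))) = Add(Mul(-5, 2), Add(Rational(23, 2), Mul(6, Pow(Add(-5, -5), -1)), Mul(6, -3))) = Add(-10, Add(Rational(23, 2), Mul(6, Pow(-10, -1)), -18)) = Add(-10, Add(Rational(23, 2), Mul(6, Rational(-1, 10)), -18)) = Add(-10, Add(Rational(23, 2), Rational(-3, 5), -18)) = Add(-10, Rational(-71, 10)) = Rational(-171, 10)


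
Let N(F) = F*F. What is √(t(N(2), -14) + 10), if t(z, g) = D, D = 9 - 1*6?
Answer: √13 ≈ 3.6056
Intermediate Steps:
N(F) = F²
D = 3 (D = 9 - 6 = 3)
t(z, g) = 3
√(t(N(2), -14) + 10) = √(3 + 10) = √13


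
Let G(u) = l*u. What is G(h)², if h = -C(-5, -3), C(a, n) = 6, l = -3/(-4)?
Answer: 81/4 ≈ 20.250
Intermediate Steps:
l = ¾ (l = -3*(-¼) = ¾ ≈ 0.75000)
h = -6 (h = -1*6 = -6)
G(u) = 3*u/4
G(h)² = ((¾)*(-6))² = (-9/2)² = 81/4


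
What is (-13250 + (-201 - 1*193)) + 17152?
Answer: 3508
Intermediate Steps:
(-13250 + (-201 - 1*193)) + 17152 = (-13250 + (-201 - 193)) + 17152 = (-13250 - 394) + 17152 = -13644 + 17152 = 3508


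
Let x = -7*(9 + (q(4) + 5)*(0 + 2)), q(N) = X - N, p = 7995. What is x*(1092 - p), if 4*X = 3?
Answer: 1208025/2 ≈ 6.0401e+5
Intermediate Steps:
X = ¾ (X = (¼)*3 = ¾ ≈ 0.75000)
q(N) = ¾ - N
x = -175/2 (x = -7*(9 + ((¾ - 1*4) + 5)*(0 + 2)) = -7*(9 + ((¾ - 4) + 5)*2) = -7*(9 + (-13/4 + 5)*2) = -7*(9 + (7/4)*2) = -7*(9 + 7/2) = -7*25/2 = -175/2 ≈ -87.500)
x*(1092 - p) = -175*(1092 - 1*7995)/2 = -175*(1092 - 7995)/2 = -175/2*(-6903) = 1208025/2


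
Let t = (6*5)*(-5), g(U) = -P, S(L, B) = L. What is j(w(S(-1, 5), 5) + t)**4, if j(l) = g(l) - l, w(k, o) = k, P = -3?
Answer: 562448656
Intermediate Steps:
g(U) = 3 (g(U) = -1*(-3) = 3)
t = -150 (t = 30*(-5) = -150)
j(l) = 3 - l
j(w(S(-1, 5), 5) + t)**4 = (3 - (-1 - 150))**4 = (3 - 1*(-151))**4 = (3 + 151)**4 = 154**4 = 562448656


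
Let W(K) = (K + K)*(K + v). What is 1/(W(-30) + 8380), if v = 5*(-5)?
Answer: 1/11680 ≈ 8.5616e-5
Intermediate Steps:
v = -25
W(K) = 2*K*(-25 + K) (W(K) = (K + K)*(K - 25) = (2*K)*(-25 + K) = 2*K*(-25 + K))
1/(W(-30) + 8380) = 1/(2*(-30)*(-25 - 30) + 8380) = 1/(2*(-30)*(-55) + 8380) = 1/(3300 + 8380) = 1/11680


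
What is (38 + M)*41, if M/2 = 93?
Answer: 9184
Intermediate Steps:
M = 186 (M = 2*93 = 186)
(38 + M)*41 = (38 + 186)*41 = 224*41 = 9184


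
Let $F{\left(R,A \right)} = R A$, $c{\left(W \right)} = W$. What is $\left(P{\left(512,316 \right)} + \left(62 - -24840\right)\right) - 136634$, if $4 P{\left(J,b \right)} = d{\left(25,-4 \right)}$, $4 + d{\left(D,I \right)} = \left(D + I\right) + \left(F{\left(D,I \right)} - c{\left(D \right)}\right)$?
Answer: $-111759$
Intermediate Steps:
$F{\left(R,A \right)} = A R$
$d{\left(D,I \right)} = -4 + I + D I$ ($d{\left(D,I \right)} = -4 + \left(\left(D + I\right) + \left(I D - D\right)\right) = -4 + \left(\left(D + I\right) + \left(D I - D\right)\right) = -4 + \left(\left(D + I\right) + \left(- D + D I\right)\right) = -4 + \left(I + D I\right) = -4 + I + D I$)
$P{\left(J,b \right)} = -27$ ($P{\left(J,b \right)} = \frac{-4 - 4 + 25 \left(-4\right)}{4} = \frac{-4 - 4 - 100}{4} = \frac{1}{4} \left(-108\right) = -27$)
$\left(P{\left(512,316 \right)} + \left(62 - -24840\right)\right) - 136634 = \left(-27 + \left(62 - -24840\right)\right) - 136634 = \left(-27 + \left(62 + 24840\right)\right) - 136634 = \left(-27 + 24902\right) - 136634 = 24875 - 136634 = -111759$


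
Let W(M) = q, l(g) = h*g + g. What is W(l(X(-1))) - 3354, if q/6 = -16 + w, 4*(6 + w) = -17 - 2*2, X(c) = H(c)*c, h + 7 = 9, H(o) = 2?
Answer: -7035/2 ≈ -3517.5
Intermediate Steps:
h = 2 (h = -7 + 9 = 2)
X(c) = 2*c
w = -45/4 (w = -6 + (-17 - 2*2)/4 = -6 + (-17 - 1*4)/4 = -6 + (-17 - 4)/4 = -6 + (1/4)*(-21) = -6 - 21/4 = -45/4 ≈ -11.250)
l(g) = 3*g (l(g) = 2*g + g = 3*g)
q = -327/2 (q = 6*(-16 - 45/4) = 6*(-109/4) = -327/2 ≈ -163.50)
W(M) = -327/2
W(l(X(-1))) - 3354 = -327/2 - 3354 = -7035/2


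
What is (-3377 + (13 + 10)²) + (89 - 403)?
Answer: -3162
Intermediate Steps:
(-3377 + (13 + 10)²) + (89 - 403) = (-3377 + 23²) - 314 = (-3377 + 529) - 314 = -2848 - 314 = -3162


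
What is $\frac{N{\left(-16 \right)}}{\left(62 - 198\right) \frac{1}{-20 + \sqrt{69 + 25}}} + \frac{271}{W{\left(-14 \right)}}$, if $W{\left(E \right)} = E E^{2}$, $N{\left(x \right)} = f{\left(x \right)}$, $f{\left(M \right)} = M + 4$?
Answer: $- \frac{86927}{46648} + \frac{3 \sqrt{94}}{34} \approx -1.008$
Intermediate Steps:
$f{\left(M \right)} = 4 + M$
$N{\left(x \right)} = 4 + x$
$W{\left(E \right)} = E^{3}$
$\frac{N{\left(-16 \right)}}{\left(62 - 198\right) \frac{1}{-20 + \sqrt{69 + 25}}} + \frac{271}{W{\left(-14 \right)}} = \frac{4 - 16}{\left(62 - 198\right) \frac{1}{-20 + \sqrt{69 + 25}}} + \frac{271}{\left(-14\right)^{3}} = - \frac{12}{\left(-136\right) \frac{1}{-20 + \sqrt{94}}} + \frac{271}{-2744} = - 12 \left(\frac{5}{34} - \frac{\sqrt{94}}{136}\right) + 271 \left(- \frac{1}{2744}\right) = \left(- \frac{30}{17} + \frac{3 \sqrt{94}}{34}\right) - \frac{271}{2744} = - \frac{86927}{46648} + \frac{3 \sqrt{94}}{34}$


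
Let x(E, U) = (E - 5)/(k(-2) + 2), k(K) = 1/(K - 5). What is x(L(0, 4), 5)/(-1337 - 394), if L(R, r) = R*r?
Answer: 35/22503 ≈ 0.0015553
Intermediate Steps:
k(K) = 1/(-5 + K)
x(E, U) = -35/13 + 7*E/13 (x(E, U) = (E - 5)/(1/(-5 - 2) + 2) = (-5 + E)/(1/(-7) + 2) = (-5 + E)/(-1/7 + 2) = (-5 + E)/(13/7) = (-5 + E)*(7/13) = -35/13 + 7*E/13)
x(L(0, 4), 5)/(-1337 - 394) = (-35/13 + 7*(0*4)/13)/(-1337 - 394) = (-35/13 + (7/13)*0)/(-1731) = (-35/13 + 0)*(-1/1731) = -35/13*(-1/1731) = 35/22503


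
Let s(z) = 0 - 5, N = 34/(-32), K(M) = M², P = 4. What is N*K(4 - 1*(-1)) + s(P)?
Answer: -505/16 ≈ -31.563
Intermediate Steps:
N = -17/16 (N = 34*(-1/32) = -17/16 ≈ -1.0625)
s(z) = -5
N*K(4 - 1*(-1)) + s(P) = -17*(4 - 1*(-1))²/16 - 5 = -17*(4 + 1)²/16 - 5 = -17/16*5² - 5 = -17/16*25 - 5 = -425/16 - 5 = -505/16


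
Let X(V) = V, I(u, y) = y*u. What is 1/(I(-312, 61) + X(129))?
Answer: -1/18903 ≈ -5.2902e-5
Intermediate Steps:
I(u, y) = u*y
1/(I(-312, 61) + X(129)) = 1/(-312*61 + 129) = 1/(-19032 + 129) = 1/(-18903) = -1/18903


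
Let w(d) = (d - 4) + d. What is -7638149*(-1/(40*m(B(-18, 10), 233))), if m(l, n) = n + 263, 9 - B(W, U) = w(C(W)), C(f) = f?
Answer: 7638149/19840 ≈ 384.99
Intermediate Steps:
w(d) = -4 + 2*d (w(d) = (-4 + d) + d = -4 + 2*d)
B(W, U) = 13 - 2*W (B(W, U) = 9 - (-4 + 2*W) = 9 + (4 - 2*W) = 13 - 2*W)
m(l, n) = 263 + n
-7638149*(-1/(40*m(B(-18, 10), 233))) = -7638149*(-1/(40*(263 + 233))) = -7638149/((-40*496)) = -7638149/(-19840) = -7638149*(-1/19840) = 7638149/19840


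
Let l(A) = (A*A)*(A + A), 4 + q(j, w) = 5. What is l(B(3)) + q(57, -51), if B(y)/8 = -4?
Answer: -65535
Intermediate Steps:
B(y) = -32 (B(y) = 8*(-4) = -32)
q(j, w) = 1 (q(j, w) = -4 + 5 = 1)
l(A) = 2*A³ (l(A) = A²*(2*A) = 2*A³)
l(B(3)) + q(57, -51) = 2*(-32)³ + 1 = 2*(-32768) + 1 = -65536 + 1 = -65535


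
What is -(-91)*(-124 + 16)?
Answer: -9828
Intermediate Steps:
-(-91)*(-124 + 16) = -(-91)*(-108) = -1*9828 = -9828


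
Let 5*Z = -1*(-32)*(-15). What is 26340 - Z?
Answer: 26436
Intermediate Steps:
Z = -96 (Z = (-1*(-32)*(-15))/5 = (32*(-15))/5 = (⅕)*(-480) = -96)
26340 - Z = 26340 - 1*(-96) = 26340 + 96 = 26436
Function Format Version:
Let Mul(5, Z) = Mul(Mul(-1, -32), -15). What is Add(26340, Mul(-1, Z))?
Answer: 26436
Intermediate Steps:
Z = -96 (Z = Mul(Rational(1, 5), Mul(Mul(-1, -32), -15)) = Mul(Rational(1, 5), Mul(32, -15)) = Mul(Rational(1, 5), -480) = -96)
Add(26340, Mul(-1, Z)) = Add(26340, Mul(-1, -96)) = Add(26340, 96) = 26436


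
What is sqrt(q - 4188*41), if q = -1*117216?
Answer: 2*I*sqrt(72231) ≈ 537.52*I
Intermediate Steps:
q = -117216
sqrt(q - 4188*41) = sqrt(-117216 - 4188*41) = sqrt(-117216 - 171708) = sqrt(-288924) = 2*I*sqrt(72231)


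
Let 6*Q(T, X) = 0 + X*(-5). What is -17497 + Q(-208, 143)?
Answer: -105697/6 ≈ -17616.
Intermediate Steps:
Q(T, X) = -5*X/6 (Q(T, X) = (0 + X*(-5))/6 = (0 - 5*X)/6 = (-5*X)/6 = -5*X/6)
-17497 + Q(-208, 143) = -17497 - 5/6*143 = -17497 - 715/6 = -105697/6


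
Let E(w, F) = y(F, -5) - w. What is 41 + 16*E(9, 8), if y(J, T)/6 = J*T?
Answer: -3943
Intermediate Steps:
y(J, T) = 6*J*T (y(J, T) = 6*(J*T) = 6*J*T)
E(w, F) = -w - 30*F (E(w, F) = 6*F*(-5) - w = -30*F - w = -w - 30*F)
41 + 16*E(9, 8) = 41 + 16*(-1*9 - 30*8) = 41 + 16*(-9 - 240) = 41 + 16*(-249) = 41 - 3984 = -3943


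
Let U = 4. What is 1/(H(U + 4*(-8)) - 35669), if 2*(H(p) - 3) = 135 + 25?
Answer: -1/35586 ≈ -2.8101e-5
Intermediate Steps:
H(p) = 83 (H(p) = 3 + (135 + 25)/2 = 3 + (1/2)*160 = 3 + 80 = 83)
1/(H(U + 4*(-8)) - 35669) = 1/(83 - 35669) = 1/(-35586) = -1/35586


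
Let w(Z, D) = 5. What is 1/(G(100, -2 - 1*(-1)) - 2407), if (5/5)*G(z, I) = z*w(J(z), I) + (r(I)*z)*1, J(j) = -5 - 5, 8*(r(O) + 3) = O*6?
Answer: -1/2282 ≈ -0.00043821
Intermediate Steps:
r(O) = -3 + 3*O/4 (r(O) = -3 + (O*6)/8 = -3 + (6*O)/8 = -3 + 3*O/4)
J(j) = -10
G(z, I) = 5*z + z*(-3 + 3*I/4) (G(z, I) = z*5 + ((-3 + 3*I/4)*z)*1 = 5*z + (z*(-3 + 3*I/4))*1 = 5*z + z*(-3 + 3*I/4))
1/(G(100, -2 - 1*(-1)) - 2407) = 1/((1/4)*100*(8 + 3*(-2 - 1*(-1))) - 2407) = 1/((1/4)*100*(8 + 3*(-2 + 1)) - 2407) = 1/((1/4)*100*(8 + 3*(-1)) - 2407) = 1/((1/4)*100*(8 - 3) - 2407) = 1/((1/4)*100*5 - 2407) = 1/(125 - 2407) = 1/(-2282) = -1/2282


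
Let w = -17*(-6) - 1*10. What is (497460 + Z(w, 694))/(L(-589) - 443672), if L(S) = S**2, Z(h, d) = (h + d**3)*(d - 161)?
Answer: -178158666168/96751 ≈ -1.8414e+6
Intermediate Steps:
w = 92 (w = 102 - 10 = 92)
Z(h, d) = (-161 + d)*(h + d**3) (Z(h, d) = (h + d**3)*(-161 + d) = (-161 + d)*(h + d**3))
(497460 + Z(w, 694))/(L(-589) - 443672) = (497460 + (694**4 - 161*92 - 161*694**3 + 694*92))/((-589)**2 - 443672) = (497460 + (231973236496 - 14812 - 161*334255384 + 63848))/(346921 - 443672) = (497460 + (231973236496 - 14812 - 53815116824 + 63848))/(-96751) = (497460 + 178158168708)*(-1/96751) = 178158666168*(-1/96751) = -178158666168/96751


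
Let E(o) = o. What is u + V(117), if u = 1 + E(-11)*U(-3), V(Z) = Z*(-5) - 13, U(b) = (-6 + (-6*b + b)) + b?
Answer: -663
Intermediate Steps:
U(b) = -6 - 4*b (U(b) = (-6 - 5*b) + b = -6 - 4*b)
V(Z) = -13 - 5*Z (V(Z) = -5*Z - 13 = -13 - 5*Z)
u = -65 (u = 1 - 11*(-6 - 4*(-3)) = 1 - 11*(-6 + 12) = 1 - 11*6 = 1 - 66 = -65)
u + V(117) = -65 + (-13 - 5*117) = -65 + (-13 - 585) = -65 - 598 = -663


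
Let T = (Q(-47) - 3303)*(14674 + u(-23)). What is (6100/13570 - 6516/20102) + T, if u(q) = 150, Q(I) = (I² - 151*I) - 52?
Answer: 52313845064964/593009 ≈ 8.8218e+7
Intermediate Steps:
Q(I) = -52 + I² - 151*I
T = 88217624 (T = ((-52 + (-47)² - 151*(-47)) - 3303)*(14674 + 150) = ((-52 + 2209 + 7097) - 3303)*14824 = (9254 - 3303)*14824 = 5951*14824 = 88217624)
(6100/13570 - 6516/20102) + T = (6100/13570 - 6516/20102) + 88217624 = (6100*(1/13570) - 6516*1/20102) + 88217624 = (610/1357 - 3258/10051) + 88217624 = 74348/593009 + 88217624 = 52313845064964/593009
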